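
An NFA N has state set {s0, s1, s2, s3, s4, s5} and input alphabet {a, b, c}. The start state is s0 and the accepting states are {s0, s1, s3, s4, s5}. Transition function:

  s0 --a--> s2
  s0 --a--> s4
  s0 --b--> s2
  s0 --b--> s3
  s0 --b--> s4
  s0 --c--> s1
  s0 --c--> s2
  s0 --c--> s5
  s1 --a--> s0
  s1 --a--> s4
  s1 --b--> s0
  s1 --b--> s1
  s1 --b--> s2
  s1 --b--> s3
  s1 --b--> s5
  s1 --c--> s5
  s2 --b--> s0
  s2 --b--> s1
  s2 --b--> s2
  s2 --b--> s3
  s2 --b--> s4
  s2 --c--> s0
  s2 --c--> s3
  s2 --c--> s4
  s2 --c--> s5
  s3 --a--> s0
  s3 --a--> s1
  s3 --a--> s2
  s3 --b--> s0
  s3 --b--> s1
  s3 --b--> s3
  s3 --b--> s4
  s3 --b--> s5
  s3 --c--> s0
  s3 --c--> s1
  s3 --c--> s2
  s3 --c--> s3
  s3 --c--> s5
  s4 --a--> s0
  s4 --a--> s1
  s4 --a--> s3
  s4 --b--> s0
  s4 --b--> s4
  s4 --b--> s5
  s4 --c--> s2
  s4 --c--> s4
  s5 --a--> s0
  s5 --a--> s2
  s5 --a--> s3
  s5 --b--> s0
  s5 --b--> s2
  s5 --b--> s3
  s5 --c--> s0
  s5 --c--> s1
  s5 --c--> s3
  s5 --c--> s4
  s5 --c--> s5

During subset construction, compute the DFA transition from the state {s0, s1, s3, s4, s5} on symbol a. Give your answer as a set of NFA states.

δ(s0,a) = {s2, s4}; δ(s1,a) = {s0, s4}; δ(s3,a) = {s0, s1, s2}; δ(s4,a) = {s0, s1, s3}; δ(s5,a) = {s0, s2, s3}.
Union: {s0, s1, s2, s3, s4}.

{s0, s1, s2, s3, s4}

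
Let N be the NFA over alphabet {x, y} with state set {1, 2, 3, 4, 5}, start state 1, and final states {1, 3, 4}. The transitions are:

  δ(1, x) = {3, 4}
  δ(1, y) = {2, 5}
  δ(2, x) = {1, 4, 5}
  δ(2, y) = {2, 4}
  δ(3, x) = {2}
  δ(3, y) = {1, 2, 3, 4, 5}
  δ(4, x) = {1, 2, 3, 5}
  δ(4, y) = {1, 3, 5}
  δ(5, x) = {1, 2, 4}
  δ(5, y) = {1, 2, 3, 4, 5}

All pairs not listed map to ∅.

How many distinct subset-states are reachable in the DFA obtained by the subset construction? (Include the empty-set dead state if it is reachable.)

6

Start state of the DFA: {1}.
{1} --x--> {3, 4}  [new]
{1} --y--> {2, 5}  [new]
{3, 4} --x--> {1, 2, 3, 5}  [new]
{3, 4} --y--> {1, 2, 3, 4, 5}  [new]
{2, 5} --x--> {1, 2, 4, 5}  [new]
{2, 5} --y--> {1, 2, 3, 4, 5}  [seen]
{1, 2, 3, 5} --x--> {1, 2, 3, 4, 5}  [seen]
{1, 2, 3, 5} --y--> {1, 2, 3, 4, 5}  [seen]
{1, 2, 3, 4, 5} --x--> {1, 2, 3, 4, 5}  [seen]
{1, 2, 3, 4, 5} --y--> {1, 2, 3, 4, 5}  [seen]
{1, 2, 4, 5} --x--> {1, 2, 3, 4, 5}  [seen]
{1, 2, 4, 5} --y--> {1, 2, 3, 4, 5}  [seen]
Reachable DFA states: {1}, {3, 4}, {2, 5}, {1, 2, 3, 5}, {1, 2, 3, 4, 5}, {1, 2, 4, 5}.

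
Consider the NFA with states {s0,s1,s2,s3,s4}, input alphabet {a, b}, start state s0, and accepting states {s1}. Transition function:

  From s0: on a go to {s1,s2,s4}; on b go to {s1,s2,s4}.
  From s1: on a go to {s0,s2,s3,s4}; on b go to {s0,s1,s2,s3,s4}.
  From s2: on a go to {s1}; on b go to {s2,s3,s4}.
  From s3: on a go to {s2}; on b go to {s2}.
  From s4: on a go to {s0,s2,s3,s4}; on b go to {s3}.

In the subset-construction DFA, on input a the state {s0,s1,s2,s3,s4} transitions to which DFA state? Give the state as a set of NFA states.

δ(s0,a) = {s1,s2,s4}; δ(s1,a) = {s0,s2,s3,s4}; δ(s2,a) = {s1}; δ(s3,a) = {s2}; δ(s4,a) = {s0,s2,s3,s4}.
Union: {s0,s1,s2,s3,s4}.

{s0,s1,s2,s3,s4}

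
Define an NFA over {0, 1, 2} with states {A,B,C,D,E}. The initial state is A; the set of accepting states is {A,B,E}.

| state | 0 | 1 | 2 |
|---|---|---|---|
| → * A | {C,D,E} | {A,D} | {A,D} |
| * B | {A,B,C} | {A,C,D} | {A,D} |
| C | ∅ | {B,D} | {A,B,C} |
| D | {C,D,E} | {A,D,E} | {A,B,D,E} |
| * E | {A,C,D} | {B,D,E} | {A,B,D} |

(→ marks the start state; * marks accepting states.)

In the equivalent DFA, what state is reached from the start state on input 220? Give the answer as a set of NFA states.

{A,B,C,D,E}

Start: {A}.
δ(A,2) = {A,D}.
Union: {A,D}.
After 2: {A,D}.
δ(A,2) = {A,D}; δ(D,2) = {A,B,D,E}.
Union: {A,B,D,E}.
After 2: {A,B,D,E}.
δ(A,0) = {C,D,E}; δ(B,0) = {A,B,C}; δ(D,0) = {C,D,E}; δ(E,0) = {A,C,D}.
Union: {A,B,C,D,E}.
After 0: {A,B,C,D,E}.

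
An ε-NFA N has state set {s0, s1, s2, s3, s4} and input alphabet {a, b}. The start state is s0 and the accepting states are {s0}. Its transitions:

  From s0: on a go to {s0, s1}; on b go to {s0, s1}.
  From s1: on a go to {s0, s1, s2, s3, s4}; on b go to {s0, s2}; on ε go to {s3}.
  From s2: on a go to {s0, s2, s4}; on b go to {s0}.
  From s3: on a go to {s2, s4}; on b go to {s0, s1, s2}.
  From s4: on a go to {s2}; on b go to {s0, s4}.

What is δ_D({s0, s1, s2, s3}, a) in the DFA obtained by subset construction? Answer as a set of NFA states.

{s0, s1, s2, s3, s4}

δ(s0,a) = {s0, s1}; δ(s1,a) = {s0, s1, s2, s3, s4}; δ(s2,a) = {s0, s2, s4}; δ(s3,a) = {s2, s4}.
Union: {s0, s1, s2, s3, s4}.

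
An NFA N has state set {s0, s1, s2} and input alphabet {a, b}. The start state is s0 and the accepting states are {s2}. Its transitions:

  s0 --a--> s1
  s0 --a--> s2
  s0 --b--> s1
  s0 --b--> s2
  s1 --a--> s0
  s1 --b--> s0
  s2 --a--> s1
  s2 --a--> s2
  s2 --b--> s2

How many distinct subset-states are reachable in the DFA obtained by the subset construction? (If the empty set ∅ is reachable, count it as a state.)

4

Start state of the DFA: {s0}.
{s0} --a--> {s1, s2}  [new]
{s0} --b--> {s1, s2}  [seen]
{s1, s2} --a--> {s0, s1, s2}  [new]
{s1, s2} --b--> {s0, s2}  [new]
{s0, s1, s2} --a--> {s0, s1, s2}  [seen]
{s0, s1, s2} --b--> {s0, s1, s2}  [seen]
{s0, s2} --a--> {s1, s2}  [seen]
{s0, s2} --b--> {s1, s2}  [seen]
Reachable DFA states: {s0}, {s1, s2}, {s0, s1, s2}, {s0, s2}.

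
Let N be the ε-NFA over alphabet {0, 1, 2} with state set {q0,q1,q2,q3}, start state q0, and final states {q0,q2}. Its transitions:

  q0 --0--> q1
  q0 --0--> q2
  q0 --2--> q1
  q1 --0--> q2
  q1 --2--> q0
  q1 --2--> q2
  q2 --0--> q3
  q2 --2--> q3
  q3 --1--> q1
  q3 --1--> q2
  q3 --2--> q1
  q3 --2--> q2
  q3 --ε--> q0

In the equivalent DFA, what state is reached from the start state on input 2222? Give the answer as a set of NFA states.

{q0,q1,q2}

Start: {q0}.
δ(q0,2) = {q1}.
Union: {q1}.
After 2: {q1}.
δ(q1,2) = {q0,q2}.
Union: {q0,q2}.
After 2: {q0,q2}.
δ(q0,2) = {q1}; δ(q2,2) = {q3}.
Union: {q1,q3}.
ε-closure gives {q0,q1,q3}.
After 2: {q0,q1,q3}.
δ(q0,2) = {q1}; δ(q1,2) = {q0,q2}; δ(q3,2) = {q1,q2}.
Union: {q0,q1,q2}.
After 2: {q0,q1,q2}.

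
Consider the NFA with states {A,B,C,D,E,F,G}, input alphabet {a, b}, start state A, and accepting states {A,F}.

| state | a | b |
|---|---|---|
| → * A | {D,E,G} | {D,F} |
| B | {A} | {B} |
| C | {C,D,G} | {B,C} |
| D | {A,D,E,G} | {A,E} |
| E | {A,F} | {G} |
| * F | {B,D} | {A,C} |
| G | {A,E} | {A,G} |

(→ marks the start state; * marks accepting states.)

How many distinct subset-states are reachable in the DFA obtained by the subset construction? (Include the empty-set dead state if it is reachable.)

15

Start state of the DFA: {A}.
{A} --a--> {D,E,G}  [new]
{A} --b--> {D,F}  [new]
{D,E,G} --a--> {A,D,E,F,G}  [new]
{D,E,G} --b--> {A,E,G}  [new]
{D,F} --a--> {A,B,D,E,G}  [new]
{D,F} --b--> {A,C,E}  [new]
{A,D,E,F,G} --a--> {A,B,D,E,F,G}  [new]
{A,D,E,F,G} --b--> {A,C,D,E,F,G}  [new]
{A,E,G} --a--> {A,D,E,F,G}  [seen]
{A,E,G} --b--> {A,D,F,G}  [new]
{A,B,D,E,G} --a--> {A,D,E,F,G}  [seen]
{A,B,D,E,G} --b--> {A,B,D,E,F,G}  [seen]
{A,C,E} --a--> {A,C,D,E,F,G}  [seen]
{A,C,E} --b--> {B,C,D,F,G}  [new]
{A,B,D,E,F,G} --a--> {A,B,D,E,F,G}  [seen]
{A,B,D,E,F,G} --b--> {A,B,C,D,E,F,G}  [new]
{A,C,D,E,F,G} --a--> {A,B,C,D,E,F,G}  [seen]
{A,C,D,E,F,G} --b--> {A,B,C,D,E,F,G}  [seen]
{A,D,F,G} --a--> {A,B,D,E,G}  [seen]
{A,D,F,G} --b--> {A,C,D,E,F,G}  [seen]
{B,C,D,F,G} --a--> {A,B,C,D,E,G}  [new]
{B,C,D,F,G} --b--> {A,B,C,E,G}  [new]
{A,B,C,D,E,F,G} --a--> {A,B,C,D,E,F,G}  [seen]
{A,B,C,D,E,F,G} --b--> {A,B,C,D,E,F,G}  [seen]
{A,B,C,D,E,G} --a--> {A,C,D,E,F,G}  [seen]
{A,B,C,D,E,G} --b--> {A,B,C,D,E,F,G}  [seen]
{A,B,C,E,G} --a--> {A,C,D,E,F,G}  [seen]
{A,B,C,E,G} --b--> {A,B,C,D,F,G}  [new]
{A,B,C,D,F,G} --a--> {A,B,C,D,E,G}  [seen]
{A,B,C,D,F,G} --b--> {A,B,C,D,E,F,G}  [seen]
Reachable DFA states: {A}, {D,E,G}, {D,F}, {A,D,E,F,G}, {A,E,G}, {A,B,D,E,G}, {A,C,E}, {A,B,D,E,F,G}, {A,C,D,E,F,G}, {A,D,F,G}, {B,C,D,F,G}, {A,B,C,D,E,F,G}, {A,B,C,D,E,G}, {A,B,C,E,G}, {A,B,C,D,F,G}.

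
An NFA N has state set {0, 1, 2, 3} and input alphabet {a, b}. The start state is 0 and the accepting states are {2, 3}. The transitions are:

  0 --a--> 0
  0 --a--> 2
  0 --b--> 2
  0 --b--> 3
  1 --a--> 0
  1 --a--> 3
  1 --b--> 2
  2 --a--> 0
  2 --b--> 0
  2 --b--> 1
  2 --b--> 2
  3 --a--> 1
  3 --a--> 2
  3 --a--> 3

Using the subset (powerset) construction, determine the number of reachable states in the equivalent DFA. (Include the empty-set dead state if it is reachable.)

6

Start state of the DFA: {0}.
{0} --a--> {0, 2}  [new]
{0} --b--> {2, 3}  [new]
{0, 2} --a--> {0, 2}  [seen]
{0, 2} --b--> {0, 1, 2, 3}  [new]
{2, 3} --a--> {0, 1, 2, 3}  [seen]
{2, 3} --b--> {0, 1, 2}  [new]
{0, 1, 2, 3} --a--> {0, 1, 2, 3}  [seen]
{0, 1, 2, 3} --b--> {0, 1, 2, 3}  [seen]
{0, 1, 2} --a--> {0, 2, 3}  [new]
{0, 1, 2} --b--> {0, 1, 2, 3}  [seen]
{0, 2, 3} --a--> {0, 1, 2, 3}  [seen]
{0, 2, 3} --b--> {0, 1, 2, 3}  [seen]
Reachable DFA states: {0}, {0, 2}, {2, 3}, {0, 1, 2, 3}, {0, 1, 2}, {0, 2, 3}.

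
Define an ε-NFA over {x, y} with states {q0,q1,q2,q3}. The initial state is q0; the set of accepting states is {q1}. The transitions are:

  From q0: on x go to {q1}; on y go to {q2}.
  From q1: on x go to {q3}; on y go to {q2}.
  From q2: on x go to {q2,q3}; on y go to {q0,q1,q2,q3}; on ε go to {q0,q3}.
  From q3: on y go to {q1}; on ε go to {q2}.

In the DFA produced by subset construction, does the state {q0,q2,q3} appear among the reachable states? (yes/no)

Start state of the DFA: {q0} (ε-closure of the NFA start).
{q0} --x--> {q1}  [new]
{q0} --y--> {q0,q2,q3}  [new]
{q1} --x--> {q0,q2,q3}  [seen]
{q1} --y--> {q0,q2,q3}  [seen]
{q0,q2,q3} --x--> {q0,q1,q2,q3}  [new]
{q0,q2,q3} --y--> {q0,q1,q2,q3}  [seen]
{q0,q1,q2,q3} --x--> {q0,q1,q2,q3}  [seen]
{q0,q1,q2,q3} --y--> {q0,q1,q2,q3}  [seen]
Reachable DFA states: {q0}, {q1}, {q0,q2,q3}, {q0,q1,q2,q3}.
{q0,q2,q3} is among them.

yes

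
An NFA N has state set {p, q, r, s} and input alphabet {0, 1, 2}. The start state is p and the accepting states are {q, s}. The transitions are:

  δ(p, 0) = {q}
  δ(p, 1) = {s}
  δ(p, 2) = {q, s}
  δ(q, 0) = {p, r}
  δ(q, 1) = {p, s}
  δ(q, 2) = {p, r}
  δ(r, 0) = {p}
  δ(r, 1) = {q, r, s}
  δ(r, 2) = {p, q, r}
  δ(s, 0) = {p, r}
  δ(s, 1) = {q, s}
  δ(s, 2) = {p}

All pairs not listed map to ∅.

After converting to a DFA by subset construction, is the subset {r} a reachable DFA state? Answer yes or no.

no

Start state of the DFA: {p}.
{p} --0--> {q}  [new]
{p} --1--> {s}  [new]
{p} --2--> {q, s}  [new]
{q} --0--> {p, r}  [new]
{q} --1--> {p, s}  [new]
{q} --2--> {p, r}  [seen]
{s} --0--> {p, r}  [seen]
{s} --1--> {q, s}  [seen]
{s} --2--> {p}  [seen]
{q, s} --0--> {p, r}  [seen]
{q, s} --1--> {p, q, s}  [new]
{q, s} --2--> {p, r}  [seen]
{p, r} --0--> {p, q}  [new]
{p, r} --1--> {q, r, s}  [new]
{p, r} --2--> {p, q, r, s}  [new]
{p, s} --0--> {p, q, r}  [new]
{p, s} --1--> {q, s}  [seen]
{p, s} --2--> {p, q, s}  [seen]
{p, q, s} --0--> {p, q, r}  [seen]
{p, q, s} --1--> {p, q, s}  [seen]
{p, q, s} --2--> {p, q, r, s}  [seen]
{p, q} --0--> {p, q, r}  [seen]
{p, q} --1--> {p, s}  [seen]
{p, q} --2--> {p, q, r, s}  [seen]
{q, r, s} --0--> {p, r}  [seen]
{q, r, s} --1--> {p, q, r, s}  [seen]
{q, r, s} --2--> {p, q, r}  [seen]
{p, q, r, s} --0--> {p, q, r}  [seen]
{p, q, r, s} --1--> {p, q, r, s}  [seen]
{p, q, r, s} --2--> {p, q, r, s}  [seen]
{p, q, r} --0--> {p, q, r}  [seen]
{p, q, r} --1--> {p, q, r, s}  [seen]
{p, q, r} --2--> {p, q, r, s}  [seen]
Reachable DFA states: {p}, {q}, {s}, {q, s}, {p, r}, {p, s}, {p, q, s}, {p, q}, {q, r, s}, {p, q, r, s}, {p, q, r}.
{r} is not among them.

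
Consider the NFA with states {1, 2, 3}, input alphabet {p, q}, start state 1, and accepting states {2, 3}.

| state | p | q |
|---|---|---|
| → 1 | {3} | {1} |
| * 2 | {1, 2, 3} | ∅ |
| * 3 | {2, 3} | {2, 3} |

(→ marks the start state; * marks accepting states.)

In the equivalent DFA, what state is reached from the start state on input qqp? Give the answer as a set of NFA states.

Start: {1}.
δ(1,q) = {1}.
Union: {1}.
After q: {1}.
δ(1,q) = {1}.
Union: {1}.
After q: {1}.
δ(1,p) = {3}.
Union: {3}.
After p: {3}.

{3}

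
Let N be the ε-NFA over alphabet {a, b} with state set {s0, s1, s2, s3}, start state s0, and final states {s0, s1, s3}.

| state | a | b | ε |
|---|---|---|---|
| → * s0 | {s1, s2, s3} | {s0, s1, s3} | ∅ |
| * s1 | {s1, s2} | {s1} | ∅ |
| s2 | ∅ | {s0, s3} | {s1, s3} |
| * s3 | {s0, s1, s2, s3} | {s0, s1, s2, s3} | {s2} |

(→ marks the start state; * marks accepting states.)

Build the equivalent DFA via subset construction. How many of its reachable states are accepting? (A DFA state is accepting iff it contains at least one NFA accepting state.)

Start state of the DFA: {s0} (ε-closure of the NFA start).
{s0} --a--> {s1, s2, s3}  [new]
{s0} --b--> {s0, s1, s2, s3}  [new]
{s1, s2, s3} --a--> {s0, s1, s2, s3}  [seen]
{s1, s2, s3} --b--> {s0, s1, s2, s3}  [seen]
{s0, s1, s2, s3} --a--> {s0, s1, s2, s3}  [seen]
{s0, s1, s2, s3} --b--> {s0, s1, s2, s3}  [seen]
Reachable DFA states: {s0}, {s1, s2, s3}, {s0, s1, s2, s3}.
Accepting DFA states (contain an NFA accepting state): {s0}, {s1, s2, s3}, {s0, s1, s2, s3}.

3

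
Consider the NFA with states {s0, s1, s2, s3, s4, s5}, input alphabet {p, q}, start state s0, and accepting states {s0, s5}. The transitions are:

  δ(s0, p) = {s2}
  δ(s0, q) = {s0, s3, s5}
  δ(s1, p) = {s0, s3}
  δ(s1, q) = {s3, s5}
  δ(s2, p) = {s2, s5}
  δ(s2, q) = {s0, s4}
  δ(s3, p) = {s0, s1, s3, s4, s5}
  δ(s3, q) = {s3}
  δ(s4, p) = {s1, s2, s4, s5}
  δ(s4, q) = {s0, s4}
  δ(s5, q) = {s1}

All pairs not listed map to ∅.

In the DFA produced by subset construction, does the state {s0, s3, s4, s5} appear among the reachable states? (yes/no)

Start state of the DFA: {s0}.
{s0} --p--> {s2}  [new]
{s0} --q--> {s0, s3, s5}  [new]
{s2} --p--> {s2, s5}  [new]
{s2} --q--> {s0, s4}  [new]
{s0, s3, s5} --p--> {s0, s1, s2, s3, s4, s5}  [new]
{s0, s3, s5} --q--> {s0, s1, s3, s5}  [new]
{s2, s5} --p--> {s2, s5}  [seen]
{s2, s5} --q--> {s0, s1, s4}  [new]
{s0, s4} --p--> {s1, s2, s4, s5}  [new]
{s0, s4} --q--> {s0, s3, s4, s5}  [new]
{s0, s1, s2, s3, s4, s5} --p--> {s0, s1, s2, s3, s4, s5}  [seen]
{s0, s1, s2, s3, s4, s5} --q--> {s0, s1, s3, s4, s5}  [new]
{s0, s1, s3, s5} --p--> {s0, s1, s2, s3, s4, s5}  [seen]
{s0, s1, s3, s5} --q--> {s0, s1, s3, s5}  [seen]
{s0, s1, s4} --p--> {s0, s1, s2, s3, s4, s5}  [seen]
{s0, s1, s4} --q--> {s0, s3, s4, s5}  [seen]
{s1, s2, s4, s5} --p--> {s0, s1, s2, s3, s4, s5}  [seen]
{s1, s2, s4, s5} --q--> {s0, s1, s3, s4, s5}  [seen]
{s0, s3, s4, s5} --p--> {s0, s1, s2, s3, s4, s5}  [seen]
{s0, s3, s4, s5} --q--> {s0, s1, s3, s4, s5}  [seen]
{s0, s1, s3, s4, s5} --p--> {s0, s1, s2, s3, s4, s5}  [seen]
{s0, s1, s3, s4, s5} --q--> {s0, s1, s3, s4, s5}  [seen]
Reachable DFA states: {s0}, {s2}, {s0, s3, s5}, {s2, s5}, {s0, s4}, {s0, s1, s2, s3, s4, s5}, {s0, s1, s3, s5}, {s0, s1, s4}, {s1, s2, s4, s5}, {s0, s3, s4, s5}, {s0, s1, s3, s4, s5}.
{s0, s3, s4, s5} is among them.

yes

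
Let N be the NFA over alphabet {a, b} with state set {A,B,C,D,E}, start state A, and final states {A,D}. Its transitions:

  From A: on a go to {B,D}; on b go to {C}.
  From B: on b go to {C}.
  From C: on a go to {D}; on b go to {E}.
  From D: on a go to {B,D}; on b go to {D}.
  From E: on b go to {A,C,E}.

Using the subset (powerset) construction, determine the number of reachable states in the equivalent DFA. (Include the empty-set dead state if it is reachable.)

10

Start state of the DFA: {A}.
{A} --a--> {B,D}  [new]
{A} --b--> {C}  [new]
{B,D} --a--> {B,D}  [seen]
{B,D} --b--> {C,D}  [new]
{C} --a--> {D}  [new]
{C} --b--> {E}  [new]
{C,D} --a--> {B,D}  [seen]
{C,D} --b--> {D,E}  [new]
{D} --a--> {B,D}  [seen]
{D} --b--> {D}  [seen]
{E} --a--> ∅  [new]
{E} --b--> {A,C,E}  [new]
{D,E} --a--> {B,D}  [seen]
{D,E} --b--> {A,C,D,E}  [new]
∅ --a--> ∅  [seen]
∅ --b--> ∅  [seen]
{A,C,E} --a--> {B,D}  [seen]
{A,C,E} --b--> {A,C,E}  [seen]
{A,C,D,E} --a--> {B,D}  [seen]
{A,C,D,E} --b--> {A,C,D,E}  [seen]
Reachable DFA states: {A}, {B,D}, {C}, {C,D}, {D}, {E}, {D,E}, ∅, {A,C,E}, {A,C,D,E}.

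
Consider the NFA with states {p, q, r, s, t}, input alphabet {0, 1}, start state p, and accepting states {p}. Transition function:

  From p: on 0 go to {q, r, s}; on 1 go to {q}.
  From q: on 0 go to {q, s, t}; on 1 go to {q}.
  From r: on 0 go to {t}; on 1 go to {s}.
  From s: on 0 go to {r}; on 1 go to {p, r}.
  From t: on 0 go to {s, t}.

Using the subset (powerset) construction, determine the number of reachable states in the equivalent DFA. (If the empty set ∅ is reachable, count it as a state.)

Start state of the DFA: {p}.
{p} --0--> {q, r, s}  [new]
{p} --1--> {q}  [new]
{q, r, s} --0--> {q, r, s, t}  [new]
{q, r, s} --1--> {p, q, r, s}  [new]
{q} --0--> {q, s, t}  [new]
{q} --1--> {q}  [seen]
{q, r, s, t} --0--> {q, r, s, t}  [seen]
{q, r, s, t} --1--> {p, q, r, s}  [seen]
{p, q, r, s} --0--> {q, r, s, t}  [seen]
{p, q, r, s} --1--> {p, q, r, s}  [seen]
{q, s, t} --0--> {q, r, s, t}  [seen]
{q, s, t} --1--> {p, q, r}  [new]
{p, q, r} --0--> {q, r, s, t}  [seen]
{p, q, r} --1--> {q, s}  [new]
{q, s} --0--> {q, r, s, t}  [seen]
{q, s} --1--> {p, q, r}  [seen]
Reachable DFA states: {p}, {q, r, s}, {q}, {q, r, s, t}, {p, q, r, s}, {q, s, t}, {p, q, r}, {q, s}.

8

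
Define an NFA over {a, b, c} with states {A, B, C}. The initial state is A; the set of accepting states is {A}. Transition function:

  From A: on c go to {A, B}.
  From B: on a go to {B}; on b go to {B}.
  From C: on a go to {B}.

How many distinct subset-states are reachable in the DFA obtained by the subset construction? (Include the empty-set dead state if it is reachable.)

4

Start state of the DFA: {A}.
{A} --a--> ∅  [new]
{A} --b--> ∅  [seen]
{A} --c--> {A, B}  [new]
∅ --a--> ∅  [seen]
∅ --b--> ∅  [seen]
∅ --c--> ∅  [seen]
{A, B} --a--> {B}  [new]
{A, B} --b--> {B}  [seen]
{A, B} --c--> {A, B}  [seen]
{B} --a--> {B}  [seen]
{B} --b--> {B}  [seen]
{B} --c--> ∅  [seen]
Reachable DFA states: {A}, ∅, {A, B}, {B}.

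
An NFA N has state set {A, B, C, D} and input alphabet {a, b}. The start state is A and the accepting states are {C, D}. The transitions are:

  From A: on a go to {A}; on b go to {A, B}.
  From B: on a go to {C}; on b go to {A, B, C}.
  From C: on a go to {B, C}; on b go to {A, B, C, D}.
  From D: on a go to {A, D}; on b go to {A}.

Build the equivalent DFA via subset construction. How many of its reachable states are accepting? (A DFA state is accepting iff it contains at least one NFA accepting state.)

3

Start state of the DFA: {A}.
{A} --a--> {A}  [seen]
{A} --b--> {A, B}  [new]
{A, B} --a--> {A, C}  [new]
{A, B} --b--> {A, B, C}  [new]
{A, C} --a--> {A, B, C}  [seen]
{A, C} --b--> {A, B, C, D}  [new]
{A, B, C} --a--> {A, B, C}  [seen]
{A, B, C} --b--> {A, B, C, D}  [seen]
{A, B, C, D} --a--> {A, B, C, D}  [seen]
{A, B, C, D} --b--> {A, B, C, D}  [seen]
Reachable DFA states: {A}, {A, B}, {A, C}, {A, B, C}, {A, B, C, D}.
Accepting DFA states (contain an NFA accepting state): {A, C}, {A, B, C}, {A, B, C, D}.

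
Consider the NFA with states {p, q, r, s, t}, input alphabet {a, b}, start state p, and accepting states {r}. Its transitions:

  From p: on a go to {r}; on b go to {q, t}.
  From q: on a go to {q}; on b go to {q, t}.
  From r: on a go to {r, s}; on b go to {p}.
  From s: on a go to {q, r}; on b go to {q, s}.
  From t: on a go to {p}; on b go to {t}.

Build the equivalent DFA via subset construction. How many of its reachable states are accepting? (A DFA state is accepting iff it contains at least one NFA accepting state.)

Start state of the DFA: {p}.
{p} --a--> {r}  [new]
{p} --b--> {q, t}  [new]
{r} --a--> {r, s}  [new]
{r} --b--> {p}  [seen]
{q, t} --a--> {p, q}  [new]
{q, t} --b--> {q, t}  [seen]
{r, s} --a--> {q, r, s}  [new]
{r, s} --b--> {p, q, s}  [new]
{p, q} --a--> {q, r}  [new]
{p, q} --b--> {q, t}  [seen]
{q, r, s} --a--> {q, r, s}  [seen]
{q, r, s} --b--> {p, q, s, t}  [new]
{p, q, s} --a--> {q, r}  [seen]
{p, q, s} --b--> {q, s, t}  [new]
{q, r} --a--> {q, r, s}  [seen]
{q, r} --b--> {p, q, t}  [new]
{p, q, s, t} --a--> {p, q, r}  [new]
{p, q, s, t} --b--> {q, s, t}  [seen]
{q, s, t} --a--> {p, q, r}  [seen]
{q, s, t} --b--> {q, s, t}  [seen]
{p, q, t} --a--> {p, q, r}  [seen]
{p, q, t} --b--> {q, t}  [seen]
{p, q, r} --a--> {q, r, s}  [seen]
{p, q, r} --b--> {p, q, t}  [seen]
Reachable DFA states: {p}, {r}, {q, t}, {r, s}, {p, q}, {q, r, s}, {p, q, s}, {q, r}, {p, q, s, t}, {q, s, t}, {p, q, t}, {p, q, r}.
Accepting DFA states (contain an NFA accepting state): {r}, {r, s}, {q, r, s}, {q, r}, {p, q, r}.

5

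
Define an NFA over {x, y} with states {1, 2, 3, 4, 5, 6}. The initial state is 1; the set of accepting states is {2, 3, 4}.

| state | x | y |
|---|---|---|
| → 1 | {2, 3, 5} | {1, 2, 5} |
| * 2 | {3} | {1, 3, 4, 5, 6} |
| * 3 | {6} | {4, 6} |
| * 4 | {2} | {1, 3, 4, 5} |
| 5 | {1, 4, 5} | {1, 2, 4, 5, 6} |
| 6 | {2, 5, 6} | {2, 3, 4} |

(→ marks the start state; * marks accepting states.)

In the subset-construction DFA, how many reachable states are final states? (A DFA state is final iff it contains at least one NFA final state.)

Start state of the DFA: {1}.
{1} --x--> {2, 3, 5}  [new]
{1} --y--> {1, 2, 5}  [new]
{2, 3, 5} --x--> {1, 3, 4, 5, 6}  [new]
{2, 3, 5} --y--> {1, 2, 3, 4, 5, 6}  [new]
{1, 2, 5} --x--> {1, 2, 3, 4, 5}  [new]
{1, 2, 5} --y--> {1, 2, 3, 4, 5, 6}  [seen]
{1, 3, 4, 5, 6} --x--> {1, 2, 3, 4, 5, 6}  [seen]
{1, 3, 4, 5, 6} --y--> {1, 2, 3, 4, 5, 6}  [seen]
{1, 2, 3, 4, 5, 6} --x--> {1, 2, 3, 4, 5, 6}  [seen]
{1, 2, 3, 4, 5, 6} --y--> {1, 2, 3, 4, 5, 6}  [seen]
{1, 2, 3, 4, 5} --x--> {1, 2, 3, 4, 5, 6}  [seen]
{1, 2, 3, 4, 5} --y--> {1, 2, 3, 4, 5, 6}  [seen]
Reachable DFA states: {1}, {2, 3, 5}, {1, 2, 5}, {1, 3, 4, 5, 6}, {1, 2, 3, 4, 5, 6}, {1, 2, 3, 4, 5}.
Accepting DFA states (contain an NFA accepting state): {2, 3, 5}, {1, 2, 5}, {1, 3, 4, 5, 6}, {1, 2, 3, 4, 5, 6}, {1, 2, 3, 4, 5}.

5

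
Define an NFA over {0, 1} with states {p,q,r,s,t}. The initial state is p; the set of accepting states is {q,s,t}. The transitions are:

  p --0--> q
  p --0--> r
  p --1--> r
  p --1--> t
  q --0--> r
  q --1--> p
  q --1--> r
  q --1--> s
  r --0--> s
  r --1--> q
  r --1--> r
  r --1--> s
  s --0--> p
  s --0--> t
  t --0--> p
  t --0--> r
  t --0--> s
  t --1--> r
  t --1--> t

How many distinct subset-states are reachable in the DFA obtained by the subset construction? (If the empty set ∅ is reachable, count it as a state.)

Start state of the DFA: {p}.
{p} --0--> {q,r}  [new]
{p} --1--> {r,t}  [new]
{q,r} --0--> {r,s}  [new]
{q,r} --1--> {p,q,r,s}  [new]
{r,t} --0--> {p,r,s}  [new]
{r,t} --1--> {q,r,s,t}  [new]
{r,s} --0--> {p,s,t}  [new]
{r,s} --1--> {q,r,s}  [new]
{p,q,r,s} --0--> {p,q,r,s,t}  [new]
{p,q,r,s} --1--> {p,q,r,s,t}  [seen]
{p,r,s} --0--> {p,q,r,s,t}  [seen]
{p,r,s} --1--> {q,r,s,t}  [seen]
{q,r,s,t} --0--> {p,r,s,t}  [new]
{q,r,s,t} --1--> {p,q,r,s,t}  [seen]
{p,s,t} --0--> {p,q,r,s,t}  [seen]
{p,s,t} --1--> {r,t}  [seen]
{q,r,s} --0--> {p,r,s,t}  [seen]
{q,r,s} --1--> {p,q,r,s}  [seen]
{p,q,r,s,t} --0--> {p,q,r,s,t}  [seen]
{p,q,r,s,t} --1--> {p,q,r,s,t}  [seen]
{p,r,s,t} --0--> {p,q,r,s,t}  [seen]
{p,r,s,t} --1--> {q,r,s,t}  [seen]
Reachable DFA states: {p}, {q,r}, {r,t}, {r,s}, {p,q,r,s}, {p,r,s}, {q,r,s,t}, {p,s,t}, {q,r,s}, {p,q,r,s,t}, {p,r,s,t}.

11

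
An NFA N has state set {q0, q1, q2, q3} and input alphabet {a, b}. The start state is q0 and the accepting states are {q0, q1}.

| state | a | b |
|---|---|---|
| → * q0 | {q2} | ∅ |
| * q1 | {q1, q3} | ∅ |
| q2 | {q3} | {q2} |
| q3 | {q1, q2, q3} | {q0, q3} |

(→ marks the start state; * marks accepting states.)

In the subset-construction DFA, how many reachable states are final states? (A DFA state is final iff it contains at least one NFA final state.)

Start state of the DFA: {q0}.
{q0} --a--> {q2}  [new]
{q0} --b--> ∅  [new]
{q2} --a--> {q3}  [new]
{q2} --b--> {q2}  [seen]
∅ --a--> ∅  [seen]
∅ --b--> ∅  [seen]
{q3} --a--> {q1, q2, q3}  [new]
{q3} --b--> {q0, q3}  [new]
{q1, q2, q3} --a--> {q1, q2, q3}  [seen]
{q1, q2, q3} --b--> {q0, q2, q3}  [new]
{q0, q3} --a--> {q1, q2, q3}  [seen]
{q0, q3} --b--> {q0, q3}  [seen]
{q0, q2, q3} --a--> {q1, q2, q3}  [seen]
{q0, q2, q3} --b--> {q0, q2, q3}  [seen]
Reachable DFA states: {q0}, {q2}, ∅, {q3}, {q1, q2, q3}, {q0, q3}, {q0, q2, q3}.
Accepting DFA states (contain an NFA accepting state): {q0}, {q1, q2, q3}, {q0, q3}, {q0, q2, q3}.

4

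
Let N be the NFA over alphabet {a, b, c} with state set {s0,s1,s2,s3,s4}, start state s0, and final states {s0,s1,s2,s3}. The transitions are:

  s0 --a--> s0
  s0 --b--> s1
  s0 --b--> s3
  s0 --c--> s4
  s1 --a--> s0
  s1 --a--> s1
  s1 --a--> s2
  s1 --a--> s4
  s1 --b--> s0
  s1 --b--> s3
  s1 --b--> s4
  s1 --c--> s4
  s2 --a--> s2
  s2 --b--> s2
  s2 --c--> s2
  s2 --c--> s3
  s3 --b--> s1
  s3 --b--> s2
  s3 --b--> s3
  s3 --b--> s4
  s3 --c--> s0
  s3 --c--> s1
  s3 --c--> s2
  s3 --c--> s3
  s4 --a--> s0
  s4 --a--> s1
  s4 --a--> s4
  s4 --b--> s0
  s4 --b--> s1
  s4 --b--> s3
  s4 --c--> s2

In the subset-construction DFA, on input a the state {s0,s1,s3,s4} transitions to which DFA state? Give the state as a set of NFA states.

δ(s0,a) = {s0}; δ(s1,a) = {s0,s1,s2,s4}; δ(s3,a) = ∅; δ(s4,a) = {s0,s1,s4}.
Union: {s0,s1,s2,s4}.

{s0,s1,s2,s4}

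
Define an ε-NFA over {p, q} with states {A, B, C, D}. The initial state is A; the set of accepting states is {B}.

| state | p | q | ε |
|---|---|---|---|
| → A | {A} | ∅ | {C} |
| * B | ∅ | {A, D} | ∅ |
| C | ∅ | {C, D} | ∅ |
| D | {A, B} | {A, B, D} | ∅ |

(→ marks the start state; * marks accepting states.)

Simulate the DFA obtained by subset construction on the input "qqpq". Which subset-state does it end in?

{A, C, D}

Start: {A, C}.
δ(A,q) = ∅; δ(C,q) = {C, D}.
Union: {C, D}.
After q: {C, D}.
δ(C,q) = {C, D}; δ(D,q) = {A, B, D}.
Union: {A, B, C, D}.
After q: {A, B, C, D}.
δ(A,p) = {A}; δ(B,p) = ∅; δ(C,p) = ∅; δ(D,p) = {A, B}.
Union: {A, B}.
ε-closure gives {A, B, C}.
After p: {A, B, C}.
δ(A,q) = ∅; δ(B,q) = {A, D}; δ(C,q) = {C, D}.
Union: {A, C, D}.
After q: {A, C, D}.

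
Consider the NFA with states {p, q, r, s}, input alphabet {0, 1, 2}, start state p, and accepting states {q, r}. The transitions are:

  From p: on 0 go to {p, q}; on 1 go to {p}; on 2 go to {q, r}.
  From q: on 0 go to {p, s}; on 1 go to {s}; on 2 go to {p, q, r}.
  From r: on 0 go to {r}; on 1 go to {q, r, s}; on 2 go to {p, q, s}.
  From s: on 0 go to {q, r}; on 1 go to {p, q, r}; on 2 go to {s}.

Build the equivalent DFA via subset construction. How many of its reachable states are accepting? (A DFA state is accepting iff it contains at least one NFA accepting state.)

Start state of the DFA: {p}.
{p} --0--> {p, q}  [new]
{p} --1--> {p}  [seen]
{p} --2--> {q, r}  [new]
{p, q} --0--> {p, q, s}  [new]
{p, q} --1--> {p, s}  [new]
{p, q} --2--> {p, q, r}  [new]
{q, r} --0--> {p, r, s}  [new]
{q, r} --1--> {q, r, s}  [new]
{q, r} --2--> {p, q, r, s}  [new]
{p, q, s} --0--> {p, q, r, s}  [seen]
{p, q, s} --1--> {p, q, r, s}  [seen]
{p, q, s} --2--> {p, q, r, s}  [seen]
{p, s} --0--> {p, q, r}  [seen]
{p, s} --1--> {p, q, r}  [seen]
{p, s} --2--> {q, r, s}  [seen]
{p, q, r} --0--> {p, q, r, s}  [seen]
{p, q, r} --1--> {p, q, r, s}  [seen]
{p, q, r} --2--> {p, q, r, s}  [seen]
{p, r, s} --0--> {p, q, r}  [seen]
{p, r, s} --1--> {p, q, r, s}  [seen]
{p, r, s} --2--> {p, q, r, s}  [seen]
{q, r, s} --0--> {p, q, r, s}  [seen]
{q, r, s} --1--> {p, q, r, s}  [seen]
{q, r, s} --2--> {p, q, r, s}  [seen]
{p, q, r, s} --0--> {p, q, r, s}  [seen]
{p, q, r, s} --1--> {p, q, r, s}  [seen]
{p, q, r, s} --2--> {p, q, r, s}  [seen]
Reachable DFA states: {p}, {p, q}, {q, r}, {p, q, s}, {p, s}, {p, q, r}, {p, r, s}, {q, r, s}, {p, q, r, s}.
Accepting DFA states (contain an NFA accepting state): {p, q}, {q, r}, {p, q, s}, {p, q, r}, {p, r, s}, {q, r, s}, {p, q, r, s}.

7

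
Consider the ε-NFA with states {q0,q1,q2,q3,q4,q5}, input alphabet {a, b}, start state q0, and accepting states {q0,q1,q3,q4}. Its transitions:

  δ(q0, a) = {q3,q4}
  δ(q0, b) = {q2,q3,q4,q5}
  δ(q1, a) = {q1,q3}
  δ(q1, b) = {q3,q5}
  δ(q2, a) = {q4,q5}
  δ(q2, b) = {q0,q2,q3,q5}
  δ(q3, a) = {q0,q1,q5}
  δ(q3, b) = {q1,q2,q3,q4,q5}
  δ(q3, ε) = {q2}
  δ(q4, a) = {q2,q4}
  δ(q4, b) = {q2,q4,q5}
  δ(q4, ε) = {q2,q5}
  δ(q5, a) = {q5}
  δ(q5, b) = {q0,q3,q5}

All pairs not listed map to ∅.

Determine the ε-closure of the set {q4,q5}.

Begin with {q4,q5}.
q4 →ε {q2,q5}; add q2.
ε-closure = {q2,q4,q5}.

{q2,q4,q5}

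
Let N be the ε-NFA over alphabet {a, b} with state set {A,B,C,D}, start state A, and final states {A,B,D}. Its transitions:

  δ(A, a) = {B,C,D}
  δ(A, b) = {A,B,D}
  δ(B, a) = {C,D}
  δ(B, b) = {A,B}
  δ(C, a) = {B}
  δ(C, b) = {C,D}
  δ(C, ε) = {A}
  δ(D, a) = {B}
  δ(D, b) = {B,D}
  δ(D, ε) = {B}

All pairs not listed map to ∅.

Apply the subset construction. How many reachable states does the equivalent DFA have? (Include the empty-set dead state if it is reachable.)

3

Start state of the DFA: {A} (ε-closure of the NFA start).
{A} --a--> {A,B,C,D}  [new]
{A} --b--> {A,B,D}  [new]
{A,B,C,D} --a--> {A,B,C,D}  [seen]
{A,B,C,D} --b--> {A,B,C,D}  [seen]
{A,B,D} --a--> {A,B,C,D}  [seen]
{A,B,D} --b--> {A,B,D}  [seen]
Reachable DFA states: {A}, {A,B,C,D}, {A,B,D}.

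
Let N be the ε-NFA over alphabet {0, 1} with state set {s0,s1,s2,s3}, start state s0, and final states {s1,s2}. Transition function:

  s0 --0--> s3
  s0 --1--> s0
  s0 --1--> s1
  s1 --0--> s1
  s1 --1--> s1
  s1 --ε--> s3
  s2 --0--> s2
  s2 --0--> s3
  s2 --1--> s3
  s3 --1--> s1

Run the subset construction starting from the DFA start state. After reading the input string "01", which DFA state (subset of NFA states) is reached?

Start: {s0}.
δ(s0,0) = {s3}.
Union: {s3}.
After 0: {s3}.
δ(s3,1) = {s1}.
Union: {s1}.
ε-closure gives {s1,s3}.
After 1: {s1,s3}.

{s1,s3}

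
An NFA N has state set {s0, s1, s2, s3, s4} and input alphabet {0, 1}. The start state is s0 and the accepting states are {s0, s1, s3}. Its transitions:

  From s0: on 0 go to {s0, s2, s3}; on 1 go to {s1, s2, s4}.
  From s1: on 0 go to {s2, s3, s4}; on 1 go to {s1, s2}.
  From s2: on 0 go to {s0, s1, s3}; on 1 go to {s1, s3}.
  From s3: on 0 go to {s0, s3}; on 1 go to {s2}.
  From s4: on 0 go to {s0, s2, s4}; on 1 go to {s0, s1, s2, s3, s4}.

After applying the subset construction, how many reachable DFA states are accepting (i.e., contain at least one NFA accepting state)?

6

Start state of the DFA: {s0}.
{s0} --0--> {s0, s2, s3}  [new]
{s0} --1--> {s1, s2, s4}  [new]
{s0, s2, s3} --0--> {s0, s1, s2, s3}  [new]
{s0, s2, s3} --1--> {s1, s2, s3, s4}  [new]
{s1, s2, s4} --0--> {s0, s1, s2, s3, s4}  [new]
{s1, s2, s4} --1--> {s0, s1, s2, s3, s4}  [seen]
{s0, s1, s2, s3} --0--> {s0, s1, s2, s3, s4}  [seen]
{s0, s1, s2, s3} --1--> {s1, s2, s3, s4}  [seen]
{s1, s2, s3, s4} --0--> {s0, s1, s2, s3, s4}  [seen]
{s1, s2, s3, s4} --1--> {s0, s1, s2, s3, s4}  [seen]
{s0, s1, s2, s3, s4} --0--> {s0, s1, s2, s3, s4}  [seen]
{s0, s1, s2, s3, s4} --1--> {s0, s1, s2, s3, s4}  [seen]
Reachable DFA states: {s0}, {s0, s2, s3}, {s1, s2, s4}, {s0, s1, s2, s3}, {s1, s2, s3, s4}, {s0, s1, s2, s3, s4}.
Accepting DFA states (contain an NFA accepting state): {s0}, {s0, s2, s3}, {s1, s2, s4}, {s0, s1, s2, s3}, {s1, s2, s3, s4}, {s0, s1, s2, s3, s4}.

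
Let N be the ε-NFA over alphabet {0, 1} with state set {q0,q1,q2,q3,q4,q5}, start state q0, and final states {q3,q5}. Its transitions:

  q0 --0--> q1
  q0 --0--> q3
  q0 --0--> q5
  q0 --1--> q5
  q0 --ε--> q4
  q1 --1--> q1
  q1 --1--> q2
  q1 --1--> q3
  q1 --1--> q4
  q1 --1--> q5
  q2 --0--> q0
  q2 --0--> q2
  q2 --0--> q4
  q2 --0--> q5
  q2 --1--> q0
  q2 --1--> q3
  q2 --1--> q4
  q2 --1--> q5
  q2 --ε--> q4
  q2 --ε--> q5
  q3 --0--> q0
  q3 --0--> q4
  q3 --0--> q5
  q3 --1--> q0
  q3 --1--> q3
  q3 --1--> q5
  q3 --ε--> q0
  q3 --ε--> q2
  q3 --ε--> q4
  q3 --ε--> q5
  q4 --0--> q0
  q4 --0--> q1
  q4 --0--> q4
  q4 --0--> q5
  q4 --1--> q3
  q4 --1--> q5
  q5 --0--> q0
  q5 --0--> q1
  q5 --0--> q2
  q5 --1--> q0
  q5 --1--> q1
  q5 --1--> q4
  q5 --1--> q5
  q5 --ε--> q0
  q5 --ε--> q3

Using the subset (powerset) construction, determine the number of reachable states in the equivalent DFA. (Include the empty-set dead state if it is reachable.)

Start state of the DFA: {q0,q4} (ε-closure of the NFA start).
{q0,q4} --0--> {q0,q1,q2,q3,q4,q5}  [new]
{q0,q4} --1--> {q0,q2,q3,q4,q5}  [new]
{q0,q1,q2,q3,q4,q5} --0--> {q0,q1,q2,q3,q4,q5}  [seen]
{q0,q1,q2,q3,q4,q5} --1--> {q0,q1,q2,q3,q4,q5}  [seen]
{q0,q2,q3,q4,q5} --0--> {q0,q1,q2,q3,q4,q5}  [seen]
{q0,q2,q3,q4,q5} --1--> {q0,q1,q2,q3,q4,q5}  [seen]
Reachable DFA states: {q0,q4}, {q0,q1,q2,q3,q4,q5}, {q0,q2,q3,q4,q5}.

3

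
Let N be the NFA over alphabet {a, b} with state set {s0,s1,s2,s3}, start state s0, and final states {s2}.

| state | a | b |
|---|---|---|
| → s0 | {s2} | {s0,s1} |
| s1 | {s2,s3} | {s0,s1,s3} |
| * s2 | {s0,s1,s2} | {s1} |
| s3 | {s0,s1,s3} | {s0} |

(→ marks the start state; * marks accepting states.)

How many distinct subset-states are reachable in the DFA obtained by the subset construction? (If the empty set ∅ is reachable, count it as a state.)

8

Start state of the DFA: {s0}.
{s0} --a--> {s2}  [new]
{s0} --b--> {s0,s1}  [new]
{s2} --a--> {s0,s1,s2}  [new]
{s2} --b--> {s1}  [new]
{s0,s1} --a--> {s2,s3}  [new]
{s0,s1} --b--> {s0,s1,s3}  [new]
{s0,s1,s2} --a--> {s0,s1,s2,s3}  [new]
{s0,s1,s2} --b--> {s0,s1,s3}  [seen]
{s1} --a--> {s2,s3}  [seen]
{s1} --b--> {s0,s1,s3}  [seen]
{s2,s3} --a--> {s0,s1,s2,s3}  [seen]
{s2,s3} --b--> {s0,s1}  [seen]
{s0,s1,s3} --a--> {s0,s1,s2,s3}  [seen]
{s0,s1,s3} --b--> {s0,s1,s3}  [seen]
{s0,s1,s2,s3} --a--> {s0,s1,s2,s3}  [seen]
{s0,s1,s2,s3} --b--> {s0,s1,s3}  [seen]
Reachable DFA states: {s0}, {s2}, {s0,s1}, {s0,s1,s2}, {s1}, {s2,s3}, {s0,s1,s3}, {s0,s1,s2,s3}.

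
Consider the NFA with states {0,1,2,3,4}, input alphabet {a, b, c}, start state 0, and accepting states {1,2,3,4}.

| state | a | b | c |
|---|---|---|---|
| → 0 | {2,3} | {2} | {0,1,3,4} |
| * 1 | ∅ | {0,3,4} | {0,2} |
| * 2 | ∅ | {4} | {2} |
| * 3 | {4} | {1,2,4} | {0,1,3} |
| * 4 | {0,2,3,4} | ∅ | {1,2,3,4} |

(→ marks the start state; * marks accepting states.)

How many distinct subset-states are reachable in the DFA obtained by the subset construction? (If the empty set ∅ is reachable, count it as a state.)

Start state of the DFA: {0}.
{0} --a--> {2,3}  [new]
{0} --b--> {2}  [new]
{0} --c--> {0,1,3,4}  [new]
{2,3} --a--> {4}  [new]
{2,3} --b--> {1,2,4}  [new]
{2,3} --c--> {0,1,2,3}  [new]
{2} --a--> ∅  [new]
{2} --b--> {4}  [seen]
{2} --c--> {2}  [seen]
{0,1,3,4} --a--> {0,2,3,4}  [new]
{0,1,3,4} --b--> {0,1,2,3,4}  [new]
{0,1,3,4} --c--> {0,1,2,3,4}  [seen]
{4} --a--> {0,2,3,4}  [seen]
{4} --b--> ∅  [seen]
{4} --c--> {1,2,3,4}  [new]
{1,2,4} --a--> {0,2,3,4}  [seen]
{1,2,4} --b--> {0,3,4}  [new]
{1,2,4} --c--> {0,1,2,3,4}  [seen]
{0,1,2,3} --a--> {2,3,4}  [new]
{0,1,2,3} --b--> {0,1,2,3,4}  [seen]
{0,1,2,3} --c--> {0,1,2,3,4}  [seen]
∅ --a--> ∅  [seen]
∅ --b--> ∅  [seen]
∅ --c--> ∅  [seen]
{0,2,3,4} --a--> {0,2,3,4}  [seen]
{0,2,3,4} --b--> {1,2,4}  [seen]
{0,2,3,4} --c--> {0,1,2,3,4}  [seen]
{0,1,2,3,4} --a--> {0,2,3,4}  [seen]
{0,1,2,3,4} --b--> {0,1,2,3,4}  [seen]
{0,1,2,3,4} --c--> {0,1,2,3,4}  [seen]
{1,2,3,4} --a--> {0,2,3,4}  [seen]
{1,2,3,4} --b--> {0,1,2,3,4}  [seen]
{1,2,3,4} --c--> {0,1,2,3,4}  [seen]
{0,3,4} --a--> {0,2,3,4}  [seen]
{0,3,4} --b--> {1,2,4}  [seen]
{0,3,4} --c--> {0,1,2,3,4}  [seen]
{2,3,4} --a--> {0,2,3,4}  [seen]
{2,3,4} --b--> {1,2,4}  [seen]
{2,3,4} --c--> {0,1,2,3,4}  [seen]
Reachable DFA states: {0}, {2,3}, {2}, {0,1,3,4}, {4}, {1,2,4}, {0,1,2,3}, ∅, {0,2,3,4}, {0,1,2,3,4}, {1,2,3,4}, {0,3,4}, {2,3,4}.

13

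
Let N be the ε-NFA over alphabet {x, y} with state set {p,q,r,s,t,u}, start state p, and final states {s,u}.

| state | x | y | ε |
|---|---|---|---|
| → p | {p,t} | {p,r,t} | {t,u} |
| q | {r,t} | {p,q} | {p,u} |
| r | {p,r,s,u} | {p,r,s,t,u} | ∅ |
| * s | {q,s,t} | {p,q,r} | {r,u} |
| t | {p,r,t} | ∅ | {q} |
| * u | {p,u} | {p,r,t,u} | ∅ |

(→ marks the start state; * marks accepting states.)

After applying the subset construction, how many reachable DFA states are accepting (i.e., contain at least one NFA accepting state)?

Start state of the DFA: {p,q,t,u} (ε-closure of the NFA start).
{p,q,t,u} --x--> {p,q,r,t,u}  [new]
{p,q,t,u} --y--> {p,q,r,t,u}  [seen]
{p,q,r,t,u} --x--> {p,q,r,s,t,u}  [new]
{p,q,r,t,u} --y--> {p,q,r,s,t,u}  [seen]
{p,q,r,s,t,u} --x--> {p,q,r,s,t,u}  [seen]
{p,q,r,s,t,u} --y--> {p,q,r,s,t,u}  [seen]
Reachable DFA states: {p,q,t,u}, {p,q,r,t,u}, {p,q,r,s,t,u}.
Accepting DFA states (contain an NFA accepting state): {p,q,t,u}, {p,q,r,t,u}, {p,q,r,s,t,u}.

3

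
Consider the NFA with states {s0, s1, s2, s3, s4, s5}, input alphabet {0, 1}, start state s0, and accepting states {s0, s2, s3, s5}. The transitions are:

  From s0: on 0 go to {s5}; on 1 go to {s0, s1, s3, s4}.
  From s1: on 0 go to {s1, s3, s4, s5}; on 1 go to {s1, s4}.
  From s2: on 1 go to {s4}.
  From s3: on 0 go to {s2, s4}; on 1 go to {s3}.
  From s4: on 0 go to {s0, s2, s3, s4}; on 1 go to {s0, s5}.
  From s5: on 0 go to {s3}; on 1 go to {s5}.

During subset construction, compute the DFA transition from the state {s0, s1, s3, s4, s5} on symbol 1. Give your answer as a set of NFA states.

{s0, s1, s3, s4, s5}

δ(s0,1) = {s0, s1, s3, s4}; δ(s1,1) = {s1, s4}; δ(s3,1) = {s3}; δ(s4,1) = {s0, s5}; δ(s5,1) = {s5}.
Union: {s0, s1, s3, s4, s5}.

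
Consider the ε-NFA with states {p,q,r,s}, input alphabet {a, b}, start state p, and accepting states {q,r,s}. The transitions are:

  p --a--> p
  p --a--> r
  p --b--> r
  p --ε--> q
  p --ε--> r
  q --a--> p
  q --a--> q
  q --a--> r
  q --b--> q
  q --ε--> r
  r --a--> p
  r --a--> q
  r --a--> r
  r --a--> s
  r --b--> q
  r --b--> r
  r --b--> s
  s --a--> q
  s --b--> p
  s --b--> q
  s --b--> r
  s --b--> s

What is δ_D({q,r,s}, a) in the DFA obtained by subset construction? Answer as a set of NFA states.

δ(q,a) = {p,q,r}; δ(r,a) = {p,q,r,s}; δ(s,a) = {q}.
Union: {p,q,r,s}.

{p,q,r,s}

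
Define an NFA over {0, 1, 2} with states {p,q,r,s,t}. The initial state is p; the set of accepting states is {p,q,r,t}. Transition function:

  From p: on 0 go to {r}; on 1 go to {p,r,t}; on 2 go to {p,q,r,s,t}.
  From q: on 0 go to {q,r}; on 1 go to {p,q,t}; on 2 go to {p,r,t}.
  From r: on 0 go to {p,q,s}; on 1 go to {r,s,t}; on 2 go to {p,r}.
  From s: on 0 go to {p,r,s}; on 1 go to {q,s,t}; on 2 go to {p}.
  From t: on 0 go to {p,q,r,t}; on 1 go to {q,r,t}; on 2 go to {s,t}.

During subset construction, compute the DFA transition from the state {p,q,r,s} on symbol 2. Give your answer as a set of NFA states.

{p,q,r,s,t}

δ(p,2) = {p,q,r,s,t}; δ(q,2) = {p,r,t}; δ(r,2) = {p,r}; δ(s,2) = {p}.
Union: {p,q,r,s,t}.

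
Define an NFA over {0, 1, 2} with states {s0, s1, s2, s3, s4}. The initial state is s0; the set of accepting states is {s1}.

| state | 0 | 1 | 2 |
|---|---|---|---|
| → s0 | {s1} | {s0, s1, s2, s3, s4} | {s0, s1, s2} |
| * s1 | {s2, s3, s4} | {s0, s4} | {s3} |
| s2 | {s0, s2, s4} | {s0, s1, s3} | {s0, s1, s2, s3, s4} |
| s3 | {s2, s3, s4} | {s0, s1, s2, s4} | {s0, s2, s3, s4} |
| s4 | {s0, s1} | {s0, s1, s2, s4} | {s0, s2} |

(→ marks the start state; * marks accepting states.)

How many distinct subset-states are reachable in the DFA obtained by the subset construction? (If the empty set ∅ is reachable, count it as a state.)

Start state of the DFA: {s0}.
{s0} --0--> {s1}  [new]
{s0} --1--> {s0, s1, s2, s3, s4}  [new]
{s0} --2--> {s0, s1, s2}  [new]
{s1} --0--> {s2, s3, s4}  [new]
{s1} --1--> {s0, s4}  [new]
{s1} --2--> {s3}  [new]
{s0, s1, s2, s3, s4} --0--> {s0, s1, s2, s3, s4}  [seen]
{s0, s1, s2, s3, s4} --1--> {s0, s1, s2, s3, s4}  [seen]
{s0, s1, s2, s3, s4} --2--> {s0, s1, s2, s3, s4}  [seen]
{s0, s1, s2} --0--> {s0, s1, s2, s3, s4}  [seen]
{s0, s1, s2} --1--> {s0, s1, s2, s3, s4}  [seen]
{s0, s1, s2} --2--> {s0, s1, s2, s3, s4}  [seen]
{s2, s3, s4} --0--> {s0, s1, s2, s3, s4}  [seen]
{s2, s3, s4} --1--> {s0, s1, s2, s3, s4}  [seen]
{s2, s3, s4} --2--> {s0, s1, s2, s3, s4}  [seen]
{s0, s4} --0--> {s0, s1}  [new]
{s0, s4} --1--> {s0, s1, s2, s3, s4}  [seen]
{s0, s4} --2--> {s0, s1, s2}  [seen]
{s3} --0--> {s2, s3, s4}  [seen]
{s3} --1--> {s0, s1, s2, s4}  [new]
{s3} --2--> {s0, s2, s3, s4}  [new]
{s0, s1} --0--> {s1, s2, s3, s4}  [new]
{s0, s1} --1--> {s0, s1, s2, s3, s4}  [seen]
{s0, s1} --2--> {s0, s1, s2, s3}  [new]
{s0, s1, s2, s4} --0--> {s0, s1, s2, s3, s4}  [seen]
{s0, s1, s2, s4} --1--> {s0, s1, s2, s3, s4}  [seen]
{s0, s1, s2, s4} --2--> {s0, s1, s2, s3, s4}  [seen]
{s0, s2, s3, s4} --0--> {s0, s1, s2, s3, s4}  [seen]
{s0, s2, s3, s4} --1--> {s0, s1, s2, s3, s4}  [seen]
{s0, s2, s3, s4} --2--> {s0, s1, s2, s3, s4}  [seen]
{s1, s2, s3, s4} --0--> {s0, s1, s2, s3, s4}  [seen]
{s1, s2, s3, s4} --1--> {s0, s1, s2, s3, s4}  [seen]
{s1, s2, s3, s4} --2--> {s0, s1, s2, s3, s4}  [seen]
{s0, s1, s2, s3} --0--> {s0, s1, s2, s3, s4}  [seen]
{s0, s1, s2, s3} --1--> {s0, s1, s2, s3, s4}  [seen]
{s0, s1, s2, s3} --2--> {s0, s1, s2, s3, s4}  [seen]
Reachable DFA states: {s0}, {s1}, {s0, s1, s2, s3, s4}, {s0, s1, s2}, {s2, s3, s4}, {s0, s4}, {s3}, {s0, s1}, {s0, s1, s2, s4}, {s0, s2, s3, s4}, {s1, s2, s3, s4}, {s0, s1, s2, s3}.

12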